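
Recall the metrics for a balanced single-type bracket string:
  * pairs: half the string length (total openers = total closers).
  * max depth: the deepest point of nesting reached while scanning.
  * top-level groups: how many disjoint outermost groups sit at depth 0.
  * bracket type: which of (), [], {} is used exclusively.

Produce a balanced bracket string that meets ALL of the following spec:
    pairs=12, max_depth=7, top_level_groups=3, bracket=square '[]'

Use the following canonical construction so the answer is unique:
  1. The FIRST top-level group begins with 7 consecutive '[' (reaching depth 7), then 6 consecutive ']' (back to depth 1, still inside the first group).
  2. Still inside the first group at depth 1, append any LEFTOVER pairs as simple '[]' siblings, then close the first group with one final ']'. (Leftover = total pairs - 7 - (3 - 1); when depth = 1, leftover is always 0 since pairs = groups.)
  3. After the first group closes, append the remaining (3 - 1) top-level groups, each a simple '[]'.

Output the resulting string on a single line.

Answer: [[[[[[[]]]]]][][][]][][]

Derivation:
Spec: pairs=12 depth=7 groups=3
Leftover pairs = 12 - 7 - (3-1) = 3
First group: deep chain of depth 7 + 3 sibling pairs
Remaining 2 groups: simple '[]' each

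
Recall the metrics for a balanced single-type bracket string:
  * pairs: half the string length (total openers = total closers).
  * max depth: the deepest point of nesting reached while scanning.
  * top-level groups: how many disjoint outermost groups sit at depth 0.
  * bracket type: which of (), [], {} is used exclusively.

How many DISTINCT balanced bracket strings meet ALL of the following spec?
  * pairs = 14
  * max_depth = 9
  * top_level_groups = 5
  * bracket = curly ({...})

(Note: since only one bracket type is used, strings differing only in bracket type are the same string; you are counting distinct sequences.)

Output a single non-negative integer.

Spec: pairs=14 depth=9 groups=5
Count(depth <= 9) = 177645
Count(depth <= 8) = 177550
Count(depth == 9) = 177645 - 177550 = 95

Answer: 95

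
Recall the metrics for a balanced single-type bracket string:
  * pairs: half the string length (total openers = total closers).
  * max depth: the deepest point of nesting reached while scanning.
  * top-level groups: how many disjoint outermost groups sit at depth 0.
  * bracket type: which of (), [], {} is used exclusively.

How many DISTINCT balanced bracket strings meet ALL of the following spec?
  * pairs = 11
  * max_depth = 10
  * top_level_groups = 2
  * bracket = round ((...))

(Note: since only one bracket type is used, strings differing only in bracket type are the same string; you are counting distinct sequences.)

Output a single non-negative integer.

Answer: 2

Derivation:
Spec: pairs=11 depth=10 groups=2
Count(depth <= 10) = 16796
Count(depth <= 9) = 16794
Count(depth == 10) = 16796 - 16794 = 2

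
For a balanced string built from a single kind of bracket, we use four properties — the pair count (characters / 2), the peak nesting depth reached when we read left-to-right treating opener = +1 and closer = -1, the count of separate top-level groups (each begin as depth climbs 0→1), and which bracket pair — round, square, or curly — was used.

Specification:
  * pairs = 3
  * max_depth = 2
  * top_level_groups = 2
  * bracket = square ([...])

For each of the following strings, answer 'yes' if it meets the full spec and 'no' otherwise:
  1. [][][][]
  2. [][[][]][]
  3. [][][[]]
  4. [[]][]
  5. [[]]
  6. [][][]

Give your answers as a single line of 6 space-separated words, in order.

String 1 '[][][][]': depth seq [1 0 1 0 1 0 1 0]
  -> pairs=4 depth=1 groups=4 -> no
String 2 '[][[][]][]': depth seq [1 0 1 2 1 2 1 0 1 0]
  -> pairs=5 depth=2 groups=3 -> no
String 3 '[][][[]]': depth seq [1 0 1 0 1 2 1 0]
  -> pairs=4 depth=2 groups=3 -> no
String 4 '[[]][]': depth seq [1 2 1 0 1 0]
  -> pairs=3 depth=2 groups=2 -> yes
String 5 '[[]]': depth seq [1 2 1 0]
  -> pairs=2 depth=2 groups=1 -> no
String 6 '[][][]': depth seq [1 0 1 0 1 0]
  -> pairs=3 depth=1 groups=3 -> no

Answer: no no no yes no no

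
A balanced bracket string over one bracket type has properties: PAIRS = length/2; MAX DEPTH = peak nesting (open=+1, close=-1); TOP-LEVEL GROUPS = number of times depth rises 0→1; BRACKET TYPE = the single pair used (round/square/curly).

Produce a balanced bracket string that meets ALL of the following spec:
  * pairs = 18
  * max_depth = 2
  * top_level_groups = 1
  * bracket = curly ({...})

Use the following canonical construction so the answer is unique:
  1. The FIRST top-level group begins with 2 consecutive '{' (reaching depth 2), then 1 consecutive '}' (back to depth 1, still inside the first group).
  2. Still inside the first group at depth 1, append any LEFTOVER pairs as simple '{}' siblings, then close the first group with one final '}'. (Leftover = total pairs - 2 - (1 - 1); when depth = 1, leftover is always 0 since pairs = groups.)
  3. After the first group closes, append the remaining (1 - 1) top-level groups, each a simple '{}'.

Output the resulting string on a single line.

Answer: {{}{}{}{}{}{}{}{}{}{}{}{}{}{}{}{}{}}

Derivation:
Spec: pairs=18 depth=2 groups=1
Leftover pairs = 18 - 2 - (1-1) = 16
First group: deep chain of depth 2 + 16 sibling pairs
Remaining 0 groups: simple '{}' each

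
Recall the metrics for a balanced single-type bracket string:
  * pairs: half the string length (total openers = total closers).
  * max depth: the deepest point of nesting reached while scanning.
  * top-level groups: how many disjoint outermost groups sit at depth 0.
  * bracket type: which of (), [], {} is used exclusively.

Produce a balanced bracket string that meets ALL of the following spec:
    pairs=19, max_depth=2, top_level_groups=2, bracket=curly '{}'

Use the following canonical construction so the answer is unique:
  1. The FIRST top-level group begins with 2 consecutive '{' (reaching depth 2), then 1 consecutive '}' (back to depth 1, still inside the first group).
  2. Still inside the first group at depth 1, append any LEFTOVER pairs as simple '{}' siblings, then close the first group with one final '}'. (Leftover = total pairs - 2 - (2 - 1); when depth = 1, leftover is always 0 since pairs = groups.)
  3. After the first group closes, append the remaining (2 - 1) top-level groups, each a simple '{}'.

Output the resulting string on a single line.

Answer: {{}{}{}{}{}{}{}{}{}{}{}{}{}{}{}{}{}}{}

Derivation:
Spec: pairs=19 depth=2 groups=2
Leftover pairs = 19 - 2 - (2-1) = 16
First group: deep chain of depth 2 + 16 sibling pairs
Remaining 1 groups: simple '{}' each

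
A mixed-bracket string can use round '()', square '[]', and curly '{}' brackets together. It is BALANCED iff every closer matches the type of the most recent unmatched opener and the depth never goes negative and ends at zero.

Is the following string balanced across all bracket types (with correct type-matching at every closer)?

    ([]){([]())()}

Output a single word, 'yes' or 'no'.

Answer: yes

Derivation:
pos 0: push '('; stack = (
pos 1: push '['; stack = ([
pos 2: ']' matches '['; pop; stack = (
pos 3: ')' matches '('; pop; stack = (empty)
pos 4: push '{'; stack = {
pos 5: push '('; stack = {(
pos 6: push '['; stack = {([
pos 7: ']' matches '['; pop; stack = {(
pos 8: push '('; stack = {((
pos 9: ')' matches '('; pop; stack = {(
pos 10: ')' matches '('; pop; stack = {
pos 11: push '('; stack = {(
pos 12: ')' matches '('; pop; stack = {
pos 13: '}' matches '{'; pop; stack = (empty)
end: stack empty → VALID
Verdict: properly nested → yes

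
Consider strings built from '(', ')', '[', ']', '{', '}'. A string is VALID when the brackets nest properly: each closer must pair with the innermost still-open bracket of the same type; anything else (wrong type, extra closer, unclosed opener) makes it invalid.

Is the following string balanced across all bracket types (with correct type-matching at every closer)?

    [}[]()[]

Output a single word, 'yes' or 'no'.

pos 0: push '['; stack = [
pos 1: saw closer '}' but top of stack is '[' (expected ']') → INVALID
Verdict: type mismatch at position 1: '}' closes '[' → no

Answer: no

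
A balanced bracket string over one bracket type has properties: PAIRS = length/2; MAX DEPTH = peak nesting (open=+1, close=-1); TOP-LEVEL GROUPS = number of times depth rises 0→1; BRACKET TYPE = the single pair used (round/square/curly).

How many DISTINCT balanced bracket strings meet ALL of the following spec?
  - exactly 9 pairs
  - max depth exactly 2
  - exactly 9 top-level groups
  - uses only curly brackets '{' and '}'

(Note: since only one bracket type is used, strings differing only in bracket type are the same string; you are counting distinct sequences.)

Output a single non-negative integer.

Answer: 0

Derivation:
Spec: pairs=9 depth=2 groups=9
Count(depth <= 2) = 1
Count(depth <= 1) = 1
Count(depth == 2) = 1 - 1 = 0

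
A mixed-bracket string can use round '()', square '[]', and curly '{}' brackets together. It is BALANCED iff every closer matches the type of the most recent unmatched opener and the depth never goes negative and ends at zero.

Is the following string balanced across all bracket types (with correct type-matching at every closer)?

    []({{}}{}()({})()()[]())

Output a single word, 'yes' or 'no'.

pos 0: push '['; stack = [
pos 1: ']' matches '['; pop; stack = (empty)
pos 2: push '('; stack = (
pos 3: push '{'; stack = ({
pos 4: push '{'; stack = ({{
pos 5: '}' matches '{'; pop; stack = ({
pos 6: '}' matches '{'; pop; stack = (
pos 7: push '{'; stack = ({
pos 8: '}' matches '{'; pop; stack = (
pos 9: push '('; stack = ((
pos 10: ')' matches '('; pop; stack = (
pos 11: push '('; stack = ((
pos 12: push '{'; stack = (({
pos 13: '}' matches '{'; pop; stack = ((
pos 14: ')' matches '('; pop; stack = (
pos 15: push '('; stack = ((
pos 16: ')' matches '('; pop; stack = (
pos 17: push '('; stack = ((
pos 18: ')' matches '('; pop; stack = (
pos 19: push '['; stack = ([
pos 20: ']' matches '['; pop; stack = (
pos 21: push '('; stack = ((
pos 22: ')' matches '('; pop; stack = (
pos 23: ')' matches '('; pop; stack = (empty)
end: stack empty → VALID
Verdict: properly nested → yes

Answer: yes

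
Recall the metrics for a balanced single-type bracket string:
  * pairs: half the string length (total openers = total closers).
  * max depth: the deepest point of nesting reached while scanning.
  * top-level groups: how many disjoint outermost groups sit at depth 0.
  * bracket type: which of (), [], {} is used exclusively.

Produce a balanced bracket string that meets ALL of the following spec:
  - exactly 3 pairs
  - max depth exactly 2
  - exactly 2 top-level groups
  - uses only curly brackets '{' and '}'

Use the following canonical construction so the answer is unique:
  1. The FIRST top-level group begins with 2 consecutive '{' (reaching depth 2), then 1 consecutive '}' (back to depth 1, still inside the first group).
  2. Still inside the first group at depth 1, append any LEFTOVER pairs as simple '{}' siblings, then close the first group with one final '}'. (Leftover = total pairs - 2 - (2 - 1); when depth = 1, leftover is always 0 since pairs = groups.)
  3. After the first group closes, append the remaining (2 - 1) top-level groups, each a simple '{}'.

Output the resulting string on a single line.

Spec: pairs=3 depth=2 groups=2
Leftover pairs = 3 - 2 - (2-1) = 0
First group: deep chain of depth 2 + 0 sibling pairs
Remaining 1 groups: simple '{}' each

Answer: {{}}{}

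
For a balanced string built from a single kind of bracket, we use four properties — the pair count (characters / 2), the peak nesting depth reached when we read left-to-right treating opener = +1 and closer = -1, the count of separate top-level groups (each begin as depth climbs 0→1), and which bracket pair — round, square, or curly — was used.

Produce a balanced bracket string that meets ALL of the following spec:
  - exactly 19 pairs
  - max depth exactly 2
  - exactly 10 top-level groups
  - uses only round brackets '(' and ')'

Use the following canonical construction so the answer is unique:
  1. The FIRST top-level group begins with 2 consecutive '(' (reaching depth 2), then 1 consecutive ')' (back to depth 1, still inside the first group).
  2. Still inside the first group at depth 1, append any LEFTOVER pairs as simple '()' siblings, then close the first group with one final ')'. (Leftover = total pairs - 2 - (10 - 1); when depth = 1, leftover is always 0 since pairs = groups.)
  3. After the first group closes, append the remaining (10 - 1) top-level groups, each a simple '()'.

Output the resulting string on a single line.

Answer: (()()()()()()()()())()()()()()()()()()

Derivation:
Spec: pairs=19 depth=2 groups=10
Leftover pairs = 19 - 2 - (10-1) = 8
First group: deep chain of depth 2 + 8 sibling pairs
Remaining 9 groups: simple '()' each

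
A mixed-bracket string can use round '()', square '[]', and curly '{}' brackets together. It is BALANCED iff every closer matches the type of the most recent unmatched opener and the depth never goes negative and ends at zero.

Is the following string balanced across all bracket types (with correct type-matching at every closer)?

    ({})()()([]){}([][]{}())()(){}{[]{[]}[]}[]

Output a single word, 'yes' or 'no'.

Answer: yes

Derivation:
pos 0: push '('; stack = (
pos 1: push '{'; stack = ({
pos 2: '}' matches '{'; pop; stack = (
pos 3: ')' matches '('; pop; stack = (empty)
pos 4: push '('; stack = (
pos 5: ')' matches '('; pop; stack = (empty)
pos 6: push '('; stack = (
pos 7: ')' matches '('; pop; stack = (empty)
pos 8: push '('; stack = (
pos 9: push '['; stack = ([
pos 10: ']' matches '['; pop; stack = (
pos 11: ')' matches '('; pop; stack = (empty)
pos 12: push '{'; stack = {
pos 13: '}' matches '{'; pop; stack = (empty)
pos 14: push '('; stack = (
pos 15: push '['; stack = ([
pos 16: ']' matches '['; pop; stack = (
pos 17: push '['; stack = ([
pos 18: ']' matches '['; pop; stack = (
pos 19: push '{'; stack = ({
pos 20: '}' matches '{'; pop; stack = (
pos 21: push '('; stack = ((
pos 22: ')' matches '('; pop; stack = (
pos 23: ')' matches '('; pop; stack = (empty)
pos 24: push '('; stack = (
pos 25: ')' matches '('; pop; stack = (empty)
pos 26: push '('; stack = (
pos 27: ')' matches '('; pop; stack = (empty)
pos 28: push '{'; stack = {
pos 29: '}' matches '{'; pop; stack = (empty)
pos 30: push '{'; stack = {
pos 31: push '['; stack = {[
pos 32: ']' matches '['; pop; stack = {
pos 33: push '{'; stack = {{
pos 34: push '['; stack = {{[
pos 35: ']' matches '['; pop; stack = {{
pos 36: '}' matches '{'; pop; stack = {
pos 37: push '['; stack = {[
pos 38: ']' matches '['; pop; stack = {
pos 39: '}' matches '{'; pop; stack = (empty)
pos 40: push '['; stack = [
pos 41: ']' matches '['; pop; stack = (empty)
end: stack empty → VALID
Verdict: properly nested → yes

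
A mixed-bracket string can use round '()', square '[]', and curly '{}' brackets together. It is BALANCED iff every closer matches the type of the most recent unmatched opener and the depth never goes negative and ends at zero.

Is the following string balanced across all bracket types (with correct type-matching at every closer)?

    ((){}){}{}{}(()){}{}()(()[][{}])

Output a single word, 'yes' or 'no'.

pos 0: push '('; stack = (
pos 1: push '('; stack = ((
pos 2: ')' matches '('; pop; stack = (
pos 3: push '{'; stack = ({
pos 4: '}' matches '{'; pop; stack = (
pos 5: ')' matches '('; pop; stack = (empty)
pos 6: push '{'; stack = {
pos 7: '}' matches '{'; pop; stack = (empty)
pos 8: push '{'; stack = {
pos 9: '}' matches '{'; pop; stack = (empty)
pos 10: push '{'; stack = {
pos 11: '}' matches '{'; pop; stack = (empty)
pos 12: push '('; stack = (
pos 13: push '('; stack = ((
pos 14: ')' matches '('; pop; stack = (
pos 15: ')' matches '('; pop; stack = (empty)
pos 16: push '{'; stack = {
pos 17: '}' matches '{'; pop; stack = (empty)
pos 18: push '{'; stack = {
pos 19: '}' matches '{'; pop; stack = (empty)
pos 20: push '('; stack = (
pos 21: ')' matches '('; pop; stack = (empty)
pos 22: push '('; stack = (
pos 23: push '('; stack = ((
pos 24: ')' matches '('; pop; stack = (
pos 25: push '['; stack = ([
pos 26: ']' matches '['; pop; stack = (
pos 27: push '['; stack = ([
pos 28: push '{'; stack = ([{
pos 29: '}' matches '{'; pop; stack = ([
pos 30: ']' matches '['; pop; stack = (
pos 31: ')' matches '('; pop; stack = (empty)
end: stack empty → VALID
Verdict: properly nested → yes

Answer: yes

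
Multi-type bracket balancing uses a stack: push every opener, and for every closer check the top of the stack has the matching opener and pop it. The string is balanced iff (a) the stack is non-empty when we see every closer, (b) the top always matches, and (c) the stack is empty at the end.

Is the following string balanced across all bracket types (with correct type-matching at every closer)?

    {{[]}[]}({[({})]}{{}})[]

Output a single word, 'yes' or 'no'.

Answer: yes

Derivation:
pos 0: push '{'; stack = {
pos 1: push '{'; stack = {{
pos 2: push '['; stack = {{[
pos 3: ']' matches '['; pop; stack = {{
pos 4: '}' matches '{'; pop; stack = {
pos 5: push '['; stack = {[
pos 6: ']' matches '['; pop; stack = {
pos 7: '}' matches '{'; pop; stack = (empty)
pos 8: push '('; stack = (
pos 9: push '{'; stack = ({
pos 10: push '['; stack = ({[
pos 11: push '('; stack = ({[(
pos 12: push '{'; stack = ({[({
pos 13: '}' matches '{'; pop; stack = ({[(
pos 14: ')' matches '('; pop; stack = ({[
pos 15: ']' matches '['; pop; stack = ({
pos 16: '}' matches '{'; pop; stack = (
pos 17: push '{'; stack = ({
pos 18: push '{'; stack = ({{
pos 19: '}' matches '{'; pop; stack = ({
pos 20: '}' matches '{'; pop; stack = (
pos 21: ')' matches '('; pop; stack = (empty)
pos 22: push '['; stack = [
pos 23: ']' matches '['; pop; stack = (empty)
end: stack empty → VALID
Verdict: properly nested → yes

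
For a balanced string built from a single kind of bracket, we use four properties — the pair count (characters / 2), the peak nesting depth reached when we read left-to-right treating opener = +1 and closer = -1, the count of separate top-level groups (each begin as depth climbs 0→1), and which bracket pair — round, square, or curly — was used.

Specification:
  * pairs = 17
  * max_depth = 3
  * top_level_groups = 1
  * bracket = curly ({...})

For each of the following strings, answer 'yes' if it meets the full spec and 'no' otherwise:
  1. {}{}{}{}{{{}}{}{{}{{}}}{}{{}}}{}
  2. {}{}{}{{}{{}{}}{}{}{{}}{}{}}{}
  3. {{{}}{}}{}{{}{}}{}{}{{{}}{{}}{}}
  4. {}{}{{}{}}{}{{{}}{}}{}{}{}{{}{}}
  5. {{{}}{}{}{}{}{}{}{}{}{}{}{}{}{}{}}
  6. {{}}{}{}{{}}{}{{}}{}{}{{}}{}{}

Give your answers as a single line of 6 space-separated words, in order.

String 1 '{}{}{}{}{{{}}{}{{}{{}}}{}{{}}}{}': depth seq [1 0 1 0 1 0 1 0 1 2 3 2 1 2 1 2 3 2 3 4 3 2 1 2 1 2 3 2 1 0 1 0]
  -> pairs=16 depth=4 groups=6 -> no
String 2 '{}{}{}{{}{{}{}}{}{}{{}}{}{}}{}': depth seq [1 0 1 0 1 0 1 2 1 2 3 2 3 2 1 2 1 2 1 2 3 2 1 2 1 2 1 0 1 0]
  -> pairs=15 depth=3 groups=5 -> no
String 3 '{{{}}{}}{}{{}{}}{}{}{{{}}{{}}{}}': depth seq [1 2 3 2 1 2 1 0 1 0 1 2 1 2 1 0 1 0 1 0 1 2 3 2 1 2 3 2 1 2 1 0]
  -> pairs=16 depth=3 groups=6 -> no
String 4 '{}{}{{}{}}{}{{{}}{}}{}{}{}{{}{}}': depth seq [1 0 1 0 1 2 1 2 1 0 1 0 1 2 3 2 1 2 1 0 1 0 1 0 1 0 1 2 1 2 1 0]
  -> pairs=16 depth=3 groups=9 -> no
String 5 '{{{}}{}{}{}{}{}{}{}{}{}{}{}{}{}{}}': depth seq [1 2 3 2 1 2 1 2 1 2 1 2 1 2 1 2 1 2 1 2 1 2 1 2 1 2 1 2 1 2 1 2 1 0]
  -> pairs=17 depth=3 groups=1 -> yes
String 6 '{{}}{}{}{{}}{}{{}}{}{}{{}}{}{}': depth seq [1 2 1 0 1 0 1 0 1 2 1 0 1 0 1 2 1 0 1 0 1 0 1 2 1 0 1 0 1 0]
  -> pairs=15 depth=2 groups=11 -> no

Answer: no no no no yes no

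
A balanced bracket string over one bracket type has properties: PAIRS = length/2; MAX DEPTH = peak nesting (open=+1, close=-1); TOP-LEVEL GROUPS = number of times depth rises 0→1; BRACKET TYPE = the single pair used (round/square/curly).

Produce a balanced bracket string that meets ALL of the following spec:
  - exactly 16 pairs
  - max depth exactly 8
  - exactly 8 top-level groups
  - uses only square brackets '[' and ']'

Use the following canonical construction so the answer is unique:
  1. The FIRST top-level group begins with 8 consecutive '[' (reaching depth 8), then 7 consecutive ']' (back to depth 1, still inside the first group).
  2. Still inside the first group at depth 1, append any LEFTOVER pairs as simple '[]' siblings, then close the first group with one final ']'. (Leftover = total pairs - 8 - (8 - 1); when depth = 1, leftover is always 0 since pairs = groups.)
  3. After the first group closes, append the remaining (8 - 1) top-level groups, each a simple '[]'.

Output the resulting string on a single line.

Spec: pairs=16 depth=8 groups=8
Leftover pairs = 16 - 8 - (8-1) = 1
First group: deep chain of depth 8 + 1 sibling pairs
Remaining 7 groups: simple '[]' each

Answer: [[[[[[[[]]]]]]][]][][][][][][][]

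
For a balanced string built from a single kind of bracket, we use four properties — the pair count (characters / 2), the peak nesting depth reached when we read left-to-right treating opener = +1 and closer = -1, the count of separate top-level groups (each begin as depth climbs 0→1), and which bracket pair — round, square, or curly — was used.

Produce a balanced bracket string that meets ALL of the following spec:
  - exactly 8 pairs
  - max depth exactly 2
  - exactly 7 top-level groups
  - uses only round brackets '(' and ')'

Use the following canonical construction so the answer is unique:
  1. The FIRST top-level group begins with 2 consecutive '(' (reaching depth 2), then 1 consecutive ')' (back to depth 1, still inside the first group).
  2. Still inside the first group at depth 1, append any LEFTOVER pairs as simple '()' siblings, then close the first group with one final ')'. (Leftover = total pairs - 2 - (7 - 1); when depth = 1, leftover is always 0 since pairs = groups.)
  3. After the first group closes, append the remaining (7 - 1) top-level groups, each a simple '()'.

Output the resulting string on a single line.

Answer: (())()()()()()()

Derivation:
Spec: pairs=8 depth=2 groups=7
Leftover pairs = 8 - 2 - (7-1) = 0
First group: deep chain of depth 2 + 0 sibling pairs
Remaining 6 groups: simple '()' each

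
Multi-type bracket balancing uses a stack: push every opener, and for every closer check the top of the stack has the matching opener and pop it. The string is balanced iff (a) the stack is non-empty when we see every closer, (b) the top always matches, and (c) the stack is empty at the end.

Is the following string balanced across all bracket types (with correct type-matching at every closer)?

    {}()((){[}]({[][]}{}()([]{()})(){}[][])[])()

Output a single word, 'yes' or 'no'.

Answer: no

Derivation:
pos 0: push '{'; stack = {
pos 1: '}' matches '{'; pop; stack = (empty)
pos 2: push '('; stack = (
pos 3: ')' matches '('; pop; stack = (empty)
pos 4: push '('; stack = (
pos 5: push '('; stack = ((
pos 6: ')' matches '('; pop; stack = (
pos 7: push '{'; stack = ({
pos 8: push '['; stack = ({[
pos 9: saw closer '}' but top of stack is '[' (expected ']') → INVALID
Verdict: type mismatch at position 9: '}' closes '[' → no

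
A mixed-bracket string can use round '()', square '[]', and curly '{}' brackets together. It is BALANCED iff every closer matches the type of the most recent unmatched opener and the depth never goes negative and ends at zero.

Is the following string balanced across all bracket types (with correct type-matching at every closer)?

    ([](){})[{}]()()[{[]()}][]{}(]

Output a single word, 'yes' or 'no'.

pos 0: push '('; stack = (
pos 1: push '['; stack = ([
pos 2: ']' matches '['; pop; stack = (
pos 3: push '('; stack = ((
pos 4: ')' matches '('; pop; stack = (
pos 5: push '{'; stack = ({
pos 6: '}' matches '{'; pop; stack = (
pos 7: ')' matches '('; pop; stack = (empty)
pos 8: push '['; stack = [
pos 9: push '{'; stack = [{
pos 10: '}' matches '{'; pop; stack = [
pos 11: ']' matches '['; pop; stack = (empty)
pos 12: push '('; stack = (
pos 13: ')' matches '('; pop; stack = (empty)
pos 14: push '('; stack = (
pos 15: ')' matches '('; pop; stack = (empty)
pos 16: push '['; stack = [
pos 17: push '{'; stack = [{
pos 18: push '['; stack = [{[
pos 19: ']' matches '['; pop; stack = [{
pos 20: push '('; stack = [{(
pos 21: ')' matches '('; pop; stack = [{
pos 22: '}' matches '{'; pop; stack = [
pos 23: ']' matches '['; pop; stack = (empty)
pos 24: push '['; stack = [
pos 25: ']' matches '['; pop; stack = (empty)
pos 26: push '{'; stack = {
pos 27: '}' matches '{'; pop; stack = (empty)
pos 28: push '('; stack = (
pos 29: saw closer ']' but top of stack is '(' (expected ')') → INVALID
Verdict: type mismatch at position 29: ']' closes '(' → no

Answer: no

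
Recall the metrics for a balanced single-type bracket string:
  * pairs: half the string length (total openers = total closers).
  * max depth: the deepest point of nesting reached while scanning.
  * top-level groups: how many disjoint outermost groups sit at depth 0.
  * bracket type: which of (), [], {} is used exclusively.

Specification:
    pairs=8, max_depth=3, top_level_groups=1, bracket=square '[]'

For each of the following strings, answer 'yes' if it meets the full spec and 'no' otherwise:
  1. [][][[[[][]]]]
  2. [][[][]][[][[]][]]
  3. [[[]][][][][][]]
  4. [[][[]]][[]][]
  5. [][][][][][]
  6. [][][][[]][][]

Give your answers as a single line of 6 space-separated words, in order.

Answer: no no yes no no no

Derivation:
String 1 '[][][[[[][]]]]': depth seq [1 0 1 0 1 2 3 4 3 4 3 2 1 0]
  -> pairs=7 depth=4 groups=3 -> no
String 2 '[][[][]][[][[]][]]': depth seq [1 0 1 2 1 2 1 0 1 2 1 2 3 2 1 2 1 0]
  -> pairs=9 depth=3 groups=3 -> no
String 3 '[[[]][][][][][]]': depth seq [1 2 3 2 1 2 1 2 1 2 1 2 1 2 1 0]
  -> pairs=8 depth=3 groups=1 -> yes
String 4 '[[][[]]][[]][]': depth seq [1 2 1 2 3 2 1 0 1 2 1 0 1 0]
  -> pairs=7 depth=3 groups=3 -> no
String 5 '[][][][][][]': depth seq [1 0 1 0 1 0 1 0 1 0 1 0]
  -> pairs=6 depth=1 groups=6 -> no
String 6 '[][][][[]][][]': depth seq [1 0 1 0 1 0 1 2 1 0 1 0 1 0]
  -> pairs=7 depth=2 groups=6 -> no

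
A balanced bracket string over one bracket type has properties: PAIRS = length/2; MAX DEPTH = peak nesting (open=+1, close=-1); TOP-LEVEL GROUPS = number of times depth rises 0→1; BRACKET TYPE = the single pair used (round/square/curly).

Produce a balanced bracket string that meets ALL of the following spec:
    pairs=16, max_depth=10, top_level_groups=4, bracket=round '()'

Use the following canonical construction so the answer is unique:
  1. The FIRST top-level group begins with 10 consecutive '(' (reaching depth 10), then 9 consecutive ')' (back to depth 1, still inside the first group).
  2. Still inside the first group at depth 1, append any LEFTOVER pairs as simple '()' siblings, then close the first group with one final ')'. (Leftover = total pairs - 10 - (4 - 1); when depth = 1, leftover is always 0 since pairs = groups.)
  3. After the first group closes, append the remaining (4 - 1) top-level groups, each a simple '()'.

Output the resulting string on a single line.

Spec: pairs=16 depth=10 groups=4
Leftover pairs = 16 - 10 - (4-1) = 3
First group: deep chain of depth 10 + 3 sibling pairs
Remaining 3 groups: simple '()' each

Answer: (((((((((()))))))))()()())()()()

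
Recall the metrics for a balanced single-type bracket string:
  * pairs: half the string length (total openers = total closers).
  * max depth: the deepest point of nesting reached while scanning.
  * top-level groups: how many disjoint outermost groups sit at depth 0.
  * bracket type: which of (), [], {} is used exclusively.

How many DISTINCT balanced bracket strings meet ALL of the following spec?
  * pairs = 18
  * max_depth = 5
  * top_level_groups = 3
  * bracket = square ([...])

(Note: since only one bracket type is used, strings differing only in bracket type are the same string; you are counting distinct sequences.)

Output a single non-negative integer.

Spec: pairs=18 depth=5 groups=3
Count(depth <= 5) = 37732331
Count(depth <= 4) = 12168028
Count(depth == 5) = 37732331 - 12168028 = 25564303

Answer: 25564303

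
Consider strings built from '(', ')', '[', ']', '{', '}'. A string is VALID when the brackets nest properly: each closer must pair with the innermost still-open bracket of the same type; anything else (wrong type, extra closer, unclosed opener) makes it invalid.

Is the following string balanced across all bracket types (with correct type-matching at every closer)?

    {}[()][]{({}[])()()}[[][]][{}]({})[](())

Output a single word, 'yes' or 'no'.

Answer: yes

Derivation:
pos 0: push '{'; stack = {
pos 1: '}' matches '{'; pop; stack = (empty)
pos 2: push '['; stack = [
pos 3: push '('; stack = [(
pos 4: ')' matches '('; pop; stack = [
pos 5: ']' matches '['; pop; stack = (empty)
pos 6: push '['; stack = [
pos 7: ']' matches '['; pop; stack = (empty)
pos 8: push '{'; stack = {
pos 9: push '('; stack = {(
pos 10: push '{'; stack = {({
pos 11: '}' matches '{'; pop; stack = {(
pos 12: push '['; stack = {([
pos 13: ']' matches '['; pop; stack = {(
pos 14: ')' matches '('; pop; stack = {
pos 15: push '('; stack = {(
pos 16: ')' matches '('; pop; stack = {
pos 17: push '('; stack = {(
pos 18: ')' matches '('; pop; stack = {
pos 19: '}' matches '{'; pop; stack = (empty)
pos 20: push '['; stack = [
pos 21: push '['; stack = [[
pos 22: ']' matches '['; pop; stack = [
pos 23: push '['; stack = [[
pos 24: ']' matches '['; pop; stack = [
pos 25: ']' matches '['; pop; stack = (empty)
pos 26: push '['; stack = [
pos 27: push '{'; stack = [{
pos 28: '}' matches '{'; pop; stack = [
pos 29: ']' matches '['; pop; stack = (empty)
pos 30: push '('; stack = (
pos 31: push '{'; stack = ({
pos 32: '}' matches '{'; pop; stack = (
pos 33: ')' matches '('; pop; stack = (empty)
pos 34: push '['; stack = [
pos 35: ']' matches '['; pop; stack = (empty)
pos 36: push '('; stack = (
pos 37: push '('; stack = ((
pos 38: ')' matches '('; pop; stack = (
pos 39: ')' matches '('; pop; stack = (empty)
end: stack empty → VALID
Verdict: properly nested → yes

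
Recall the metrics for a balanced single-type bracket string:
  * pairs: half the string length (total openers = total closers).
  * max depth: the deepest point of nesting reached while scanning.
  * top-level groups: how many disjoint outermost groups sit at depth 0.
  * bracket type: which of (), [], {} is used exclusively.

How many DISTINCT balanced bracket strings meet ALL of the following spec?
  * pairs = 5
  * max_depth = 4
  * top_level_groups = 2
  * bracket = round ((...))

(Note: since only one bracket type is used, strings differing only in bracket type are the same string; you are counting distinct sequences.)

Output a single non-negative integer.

Spec: pairs=5 depth=4 groups=2
Count(depth <= 4) = 14
Count(depth <= 3) = 12
Count(depth == 4) = 14 - 12 = 2

Answer: 2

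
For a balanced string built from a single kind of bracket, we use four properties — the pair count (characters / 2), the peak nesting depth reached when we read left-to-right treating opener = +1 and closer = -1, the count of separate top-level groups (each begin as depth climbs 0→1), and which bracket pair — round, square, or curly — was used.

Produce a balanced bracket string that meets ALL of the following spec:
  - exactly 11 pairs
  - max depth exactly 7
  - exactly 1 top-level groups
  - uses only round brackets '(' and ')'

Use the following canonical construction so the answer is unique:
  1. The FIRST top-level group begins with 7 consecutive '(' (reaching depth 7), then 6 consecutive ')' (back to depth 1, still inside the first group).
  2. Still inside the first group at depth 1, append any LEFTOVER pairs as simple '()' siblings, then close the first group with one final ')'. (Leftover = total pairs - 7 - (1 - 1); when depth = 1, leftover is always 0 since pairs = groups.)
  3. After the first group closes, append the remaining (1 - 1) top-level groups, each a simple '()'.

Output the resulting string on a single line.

Spec: pairs=11 depth=7 groups=1
Leftover pairs = 11 - 7 - (1-1) = 4
First group: deep chain of depth 7 + 4 sibling pairs
Remaining 0 groups: simple '()' each

Answer: ((((((())))))()()()())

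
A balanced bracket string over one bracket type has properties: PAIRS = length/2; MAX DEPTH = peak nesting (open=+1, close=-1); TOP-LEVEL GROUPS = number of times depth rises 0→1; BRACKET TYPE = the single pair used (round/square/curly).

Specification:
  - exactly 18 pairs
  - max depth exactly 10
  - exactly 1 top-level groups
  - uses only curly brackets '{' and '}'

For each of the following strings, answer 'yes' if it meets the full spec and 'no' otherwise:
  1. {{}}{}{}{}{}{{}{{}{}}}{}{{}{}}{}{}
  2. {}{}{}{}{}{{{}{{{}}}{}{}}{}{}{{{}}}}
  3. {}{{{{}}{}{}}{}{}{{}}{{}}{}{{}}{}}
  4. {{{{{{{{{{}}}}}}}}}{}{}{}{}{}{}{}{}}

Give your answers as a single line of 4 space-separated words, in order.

String 1 '{{}}{}{}{}{}{{}{{}{}}}{}{{}{}}{}{}': depth seq [1 2 1 0 1 0 1 0 1 0 1 0 1 2 1 2 3 2 3 2 1 0 1 0 1 2 1 2 1 0 1 0 1 0]
  -> pairs=17 depth=3 groups=10 -> no
String 2 '{}{}{}{}{}{{{}{{{}}}{}{}}{}{}{{{}}}}': depth seq [1 0 1 0 1 0 1 0 1 0 1 2 3 2 3 4 5 4 3 2 3 2 3 2 1 2 1 2 1 2 3 4 3 2 1 0]
  -> pairs=18 depth=5 groups=6 -> no
String 3 '{}{{{{}}{}{}}{}{}{{}}{{}}{}{{}}{}}': depth seq [1 0 1 2 3 4 3 2 3 2 3 2 1 2 1 2 1 2 3 2 1 2 3 2 1 2 1 2 3 2 1 2 1 0]
  -> pairs=17 depth=4 groups=2 -> no
String 4 '{{{{{{{{{{}}}}}}}}}{}{}{}{}{}{}{}{}}': depth seq [1 2 3 4 5 6 7 8 9 10 9 8 7 6 5 4 3 2 1 2 1 2 1 2 1 2 1 2 1 2 1 2 1 2 1 0]
  -> pairs=18 depth=10 groups=1 -> yes

Answer: no no no yes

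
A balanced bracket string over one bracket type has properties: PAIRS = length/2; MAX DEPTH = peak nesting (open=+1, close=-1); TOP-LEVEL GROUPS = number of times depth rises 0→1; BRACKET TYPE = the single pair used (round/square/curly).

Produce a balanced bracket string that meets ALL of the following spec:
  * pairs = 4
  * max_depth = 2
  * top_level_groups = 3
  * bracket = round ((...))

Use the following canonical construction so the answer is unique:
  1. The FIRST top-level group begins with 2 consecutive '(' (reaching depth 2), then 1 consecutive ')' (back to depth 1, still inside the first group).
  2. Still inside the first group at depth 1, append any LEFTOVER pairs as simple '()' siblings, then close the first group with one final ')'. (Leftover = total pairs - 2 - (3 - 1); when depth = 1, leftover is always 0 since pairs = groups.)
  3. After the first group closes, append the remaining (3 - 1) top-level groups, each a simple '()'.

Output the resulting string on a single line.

Spec: pairs=4 depth=2 groups=3
Leftover pairs = 4 - 2 - (3-1) = 0
First group: deep chain of depth 2 + 0 sibling pairs
Remaining 2 groups: simple '()' each

Answer: (())()()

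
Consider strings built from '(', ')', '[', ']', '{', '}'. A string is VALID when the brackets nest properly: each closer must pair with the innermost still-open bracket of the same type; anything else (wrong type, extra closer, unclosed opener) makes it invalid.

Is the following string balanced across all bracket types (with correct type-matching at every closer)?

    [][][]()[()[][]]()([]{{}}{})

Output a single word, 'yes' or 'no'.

Answer: yes

Derivation:
pos 0: push '['; stack = [
pos 1: ']' matches '['; pop; stack = (empty)
pos 2: push '['; stack = [
pos 3: ']' matches '['; pop; stack = (empty)
pos 4: push '['; stack = [
pos 5: ']' matches '['; pop; stack = (empty)
pos 6: push '('; stack = (
pos 7: ')' matches '('; pop; stack = (empty)
pos 8: push '['; stack = [
pos 9: push '('; stack = [(
pos 10: ')' matches '('; pop; stack = [
pos 11: push '['; stack = [[
pos 12: ']' matches '['; pop; stack = [
pos 13: push '['; stack = [[
pos 14: ']' matches '['; pop; stack = [
pos 15: ']' matches '['; pop; stack = (empty)
pos 16: push '('; stack = (
pos 17: ')' matches '('; pop; stack = (empty)
pos 18: push '('; stack = (
pos 19: push '['; stack = ([
pos 20: ']' matches '['; pop; stack = (
pos 21: push '{'; stack = ({
pos 22: push '{'; stack = ({{
pos 23: '}' matches '{'; pop; stack = ({
pos 24: '}' matches '{'; pop; stack = (
pos 25: push '{'; stack = ({
pos 26: '}' matches '{'; pop; stack = (
pos 27: ')' matches '('; pop; stack = (empty)
end: stack empty → VALID
Verdict: properly nested → yes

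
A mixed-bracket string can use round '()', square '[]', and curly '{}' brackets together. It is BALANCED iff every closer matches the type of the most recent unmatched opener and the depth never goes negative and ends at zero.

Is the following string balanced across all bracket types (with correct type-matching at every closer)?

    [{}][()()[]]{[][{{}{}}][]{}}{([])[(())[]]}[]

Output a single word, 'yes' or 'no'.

pos 0: push '['; stack = [
pos 1: push '{'; stack = [{
pos 2: '}' matches '{'; pop; stack = [
pos 3: ']' matches '['; pop; stack = (empty)
pos 4: push '['; stack = [
pos 5: push '('; stack = [(
pos 6: ')' matches '('; pop; stack = [
pos 7: push '('; stack = [(
pos 8: ')' matches '('; pop; stack = [
pos 9: push '['; stack = [[
pos 10: ']' matches '['; pop; stack = [
pos 11: ']' matches '['; pop; stack = (empty)
pos 12: push '{'; stack = {
pos 13: push '['; stack = {[
pos 14: ']' matches '['; pop; stack = {
pos 15: push '['; stack = {[
pos 16: push '{'; stack = {[{
pos 17: push '{'; stack = {[{{
pos 18: '}' matches '{'; pop; stack = {[{
pos 19: push '{'; stack = {[{{
pos 20: '}' matches '{'; pop; stack = {[{
pos 21: '}' matches '{'; pop; stack = {[
pos 22: ']' matches '['; pop; stack = {
pos 23: push '['; stack = {[
pos 24: ']' matches '['; pop; stack = {
pos 25: push '{'; stack = {{
pos 26: '}' matches '{'; pop; stack = {
pos 27: '}' matches '{'; pop; stack = (empty)
pos 28: push '{'; stack = {
pos 29: push '('; stack = {(
pos 30: push '['; stack = {([
pos 31: ']' matches '['; pop; stack = {(
pos 32: ')' matches '('; pop; stack = {
pos 33: push '['; stack = {[
pos 34: push '('; stack = {[(
pos 35: push '('; stack = {[((
pos 36: ')' matches '('; pop; stack = {[(
pos 37: ')' matches '('; pop; stack = {[
pos 38: push '['; stack = {[[
pos 39: ']' matches '['; pop; stack = {[
pos 40: ']' matches '['; pop; stack = {
pos 41: '}' matches '{'; pop; stack = (empty)
pos 42: push '['; stack = [
pos 43: ']' matches '['; pop; stack = (empty)
end: stack empty → VALID
Verdict: properly nested → yes

Answer: yes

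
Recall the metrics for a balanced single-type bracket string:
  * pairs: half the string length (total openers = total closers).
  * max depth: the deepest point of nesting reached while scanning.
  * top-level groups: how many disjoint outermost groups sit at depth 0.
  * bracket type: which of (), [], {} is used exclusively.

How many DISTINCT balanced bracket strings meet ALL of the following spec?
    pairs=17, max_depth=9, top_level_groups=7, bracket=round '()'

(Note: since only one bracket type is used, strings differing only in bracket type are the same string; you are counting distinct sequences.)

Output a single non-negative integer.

Answer: 1750

Derivation:
Spec: pairs=17 depth=9 groups=7
Count(depth <= 9) = 2187017
Count(depth <= 8) = 2185267
Count(depth == 9) = 2187017 - 2185267 = 1750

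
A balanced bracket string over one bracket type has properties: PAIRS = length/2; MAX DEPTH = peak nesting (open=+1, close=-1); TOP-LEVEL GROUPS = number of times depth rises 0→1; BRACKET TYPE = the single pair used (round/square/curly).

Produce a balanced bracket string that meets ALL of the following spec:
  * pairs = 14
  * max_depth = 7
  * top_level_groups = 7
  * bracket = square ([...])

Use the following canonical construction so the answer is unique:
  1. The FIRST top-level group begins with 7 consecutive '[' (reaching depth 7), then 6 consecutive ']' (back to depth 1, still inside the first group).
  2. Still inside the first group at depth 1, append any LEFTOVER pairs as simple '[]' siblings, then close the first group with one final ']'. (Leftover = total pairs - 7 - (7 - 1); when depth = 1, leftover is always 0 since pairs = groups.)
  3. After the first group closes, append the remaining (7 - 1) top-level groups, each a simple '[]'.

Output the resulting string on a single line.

Spec: pairs=14 depth=7 groups=7
Leftover pairs = 14 - 7 - (7-1) = 1
First group: deep chain of depth 7 + 1 sibling pairs
Remaining 6 groups: simple '[]' each

Answer: [[[[[[[]]]]]][]][][][][][][]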